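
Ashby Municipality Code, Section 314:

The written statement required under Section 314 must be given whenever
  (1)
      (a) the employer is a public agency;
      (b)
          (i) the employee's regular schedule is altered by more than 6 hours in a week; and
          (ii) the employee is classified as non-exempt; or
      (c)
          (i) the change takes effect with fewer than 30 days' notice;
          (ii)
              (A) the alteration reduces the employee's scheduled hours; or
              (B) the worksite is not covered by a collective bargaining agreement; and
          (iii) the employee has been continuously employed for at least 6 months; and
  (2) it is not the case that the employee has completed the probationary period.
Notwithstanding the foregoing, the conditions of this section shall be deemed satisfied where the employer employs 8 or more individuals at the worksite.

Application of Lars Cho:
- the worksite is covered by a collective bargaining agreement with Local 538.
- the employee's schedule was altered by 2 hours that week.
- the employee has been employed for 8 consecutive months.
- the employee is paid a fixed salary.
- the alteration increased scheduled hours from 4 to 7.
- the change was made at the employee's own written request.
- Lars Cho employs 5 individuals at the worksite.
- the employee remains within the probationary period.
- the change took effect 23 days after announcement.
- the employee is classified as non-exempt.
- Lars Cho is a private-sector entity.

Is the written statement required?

No — not required.

(a) public agency — not met.
(i) schedule shift > 6h — fails.
(ii) non-exempt — holds.
(b) = F AND T = false.
(i) < 30 days' notice — satisfied.
(A) hours reduced — fails.
(B) no CBA — not met.
So (ii) is not satisfied (F OR F).
(iii) tenure ≥ 6 mo. — met.
So (c) is not satisfied (T AND F AND T).
(1): F OR F OR F → false.
(2) not (past probation) — holds.
So Overall is not satisfied (F AND T).
Exception (≥ 8 at site) — not satisfied.
Result: main false OR exception false → false.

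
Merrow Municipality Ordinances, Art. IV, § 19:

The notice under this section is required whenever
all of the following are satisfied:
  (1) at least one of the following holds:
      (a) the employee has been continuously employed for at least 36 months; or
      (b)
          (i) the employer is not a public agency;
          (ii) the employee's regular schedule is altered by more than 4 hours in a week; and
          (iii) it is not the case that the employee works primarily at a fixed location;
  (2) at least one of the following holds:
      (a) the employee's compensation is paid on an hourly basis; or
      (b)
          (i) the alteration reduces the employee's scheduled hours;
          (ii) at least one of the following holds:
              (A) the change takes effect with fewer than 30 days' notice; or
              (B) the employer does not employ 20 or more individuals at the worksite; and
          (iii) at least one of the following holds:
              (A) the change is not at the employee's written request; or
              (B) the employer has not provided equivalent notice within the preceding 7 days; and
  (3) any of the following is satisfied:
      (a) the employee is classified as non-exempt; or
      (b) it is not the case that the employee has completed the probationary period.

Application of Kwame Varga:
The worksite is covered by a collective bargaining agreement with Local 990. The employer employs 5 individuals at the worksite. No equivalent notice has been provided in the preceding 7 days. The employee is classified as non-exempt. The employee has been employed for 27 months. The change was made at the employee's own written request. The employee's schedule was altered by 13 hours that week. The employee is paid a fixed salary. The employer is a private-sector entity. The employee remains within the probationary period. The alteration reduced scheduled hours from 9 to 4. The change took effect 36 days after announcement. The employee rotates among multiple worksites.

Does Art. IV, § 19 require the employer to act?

Yes — required.

(a) tenure ≥ 36 mo. — fails.
(i) not (public agency) — met.
(ii) schedule shift > 4h — met.
(iii) not (fixed location) — met.
(b) = T AND T AND T = true.
(1): F OR T → true.
(a) hourly-paid — not met.
(i) hours reduced — met.
(A) < 30 days' notice — fails.
(B) not (≥ 20 at site) — met.
So (ii) is satisfied (F OR T).
(A) not employee-requested — fails.
(B) no recent notice — holds.
(iii): F OR T → true.
(b): T AND T AND T → true.
So (2) is satisfied (F OR T).
(a) non-exempt — satisfied.
(b) not (past probation) — met.
(3) = T OR T = true.
So Overall is satisfied (T AND T AND T).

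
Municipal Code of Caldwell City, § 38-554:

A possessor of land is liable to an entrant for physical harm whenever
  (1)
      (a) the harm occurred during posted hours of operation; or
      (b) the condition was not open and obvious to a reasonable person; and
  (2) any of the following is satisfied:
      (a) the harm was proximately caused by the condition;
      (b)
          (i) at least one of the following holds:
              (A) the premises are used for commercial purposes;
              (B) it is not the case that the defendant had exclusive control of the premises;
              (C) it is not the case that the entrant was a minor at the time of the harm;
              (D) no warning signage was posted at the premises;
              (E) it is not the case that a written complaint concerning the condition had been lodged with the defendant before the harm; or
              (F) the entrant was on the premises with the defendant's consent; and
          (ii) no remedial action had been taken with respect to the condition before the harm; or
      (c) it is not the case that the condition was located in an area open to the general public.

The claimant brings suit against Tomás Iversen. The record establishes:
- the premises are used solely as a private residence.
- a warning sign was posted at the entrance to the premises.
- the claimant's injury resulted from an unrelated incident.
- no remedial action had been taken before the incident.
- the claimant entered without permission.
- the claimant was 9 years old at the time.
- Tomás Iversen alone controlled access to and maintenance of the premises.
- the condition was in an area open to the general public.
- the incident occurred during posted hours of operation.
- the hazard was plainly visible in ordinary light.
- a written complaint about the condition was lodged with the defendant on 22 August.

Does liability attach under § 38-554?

(a) during posted hours — satisfied.
(b) not open/obvious — fails.
So (1) is satisfied (T OR F).
(a) proximate cause — not met.
(A) commercial use — not satisfied.
(B) not (exclusive control) — fails.
(C) not (entrant a minor) — not satisfied.
(D) no signage posted — not satisfied.
(E) not (complaint lodged) — not met.
(F) consent to enter — fails.
(i): F OR F OR F OR F OR F OR F → false.
(ii) no remedial action — met.
(b): F AND T → false.
(c) not (public area) — fails.
(2): F OR F OR F → false.
Overall = T AND F = false.

No — not liable.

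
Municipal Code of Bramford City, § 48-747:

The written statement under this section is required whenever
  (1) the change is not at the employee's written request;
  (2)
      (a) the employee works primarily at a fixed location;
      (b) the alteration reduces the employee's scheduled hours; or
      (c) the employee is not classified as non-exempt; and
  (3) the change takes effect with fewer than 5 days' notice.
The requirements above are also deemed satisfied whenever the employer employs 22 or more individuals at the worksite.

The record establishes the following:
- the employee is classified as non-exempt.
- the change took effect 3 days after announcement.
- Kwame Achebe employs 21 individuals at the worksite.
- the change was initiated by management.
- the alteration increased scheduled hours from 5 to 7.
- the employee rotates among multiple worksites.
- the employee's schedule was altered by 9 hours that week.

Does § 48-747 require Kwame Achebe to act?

No — not required.

(1) not employee-requested — holds.
(a) fixed location — not met.
(b) hours reduced — not met.
(c) not (non-exempt) — not met.
So (2) is not satisfied (F OR F OR F).
(3) < 5 days' notice — satisfied.
Overall = T AND F AND T = false.
Exception (≥ 22 at site) — not satisfied.
Result: main false OR exception false → false.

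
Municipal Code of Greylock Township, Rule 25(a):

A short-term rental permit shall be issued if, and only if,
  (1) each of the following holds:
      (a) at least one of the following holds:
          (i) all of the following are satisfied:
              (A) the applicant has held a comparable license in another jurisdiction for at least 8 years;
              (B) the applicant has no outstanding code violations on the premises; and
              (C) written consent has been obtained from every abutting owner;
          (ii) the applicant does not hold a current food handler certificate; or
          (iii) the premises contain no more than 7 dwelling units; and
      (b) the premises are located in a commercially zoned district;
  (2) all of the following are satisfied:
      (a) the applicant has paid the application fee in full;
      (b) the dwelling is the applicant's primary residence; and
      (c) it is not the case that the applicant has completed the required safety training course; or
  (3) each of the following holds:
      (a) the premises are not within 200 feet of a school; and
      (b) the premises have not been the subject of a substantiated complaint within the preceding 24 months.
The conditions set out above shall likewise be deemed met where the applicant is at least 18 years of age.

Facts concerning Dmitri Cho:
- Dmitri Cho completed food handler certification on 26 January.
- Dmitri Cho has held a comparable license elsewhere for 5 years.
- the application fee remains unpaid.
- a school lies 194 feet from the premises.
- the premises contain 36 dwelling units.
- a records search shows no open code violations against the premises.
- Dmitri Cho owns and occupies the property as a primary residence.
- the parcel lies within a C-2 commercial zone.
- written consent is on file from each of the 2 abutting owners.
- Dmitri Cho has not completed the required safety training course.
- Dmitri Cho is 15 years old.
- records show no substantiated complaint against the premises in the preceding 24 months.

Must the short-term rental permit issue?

(A) prior license ≥ 8 yr — not met.
(B) no code violations — satisfied.
(C) all abutters consent — satisfied.
So (i) is not satisfied (F AND T AND T).
(ii) not (food handler cert.) — not met.
(iii) ≤ 7 units — not satisfied.
(a) = F OR F OR F = false.
(b) commercially zoned — holds.
(1): F AND T → false.
(a) fee paid — fails.
(b) primary residence — holds.
(c) not (safety training) — holds.
(2): F AND T AND T → false.
(a) ≥200 ft from school — not met.
(b) no complaint in 24 mo. — satisfied.
(3): F AND T → false.
Overall = F OR F OR F = false.
Exception (age ≥ 18) — not satisfied.
Result: main false OR exception false → false.

No — denied.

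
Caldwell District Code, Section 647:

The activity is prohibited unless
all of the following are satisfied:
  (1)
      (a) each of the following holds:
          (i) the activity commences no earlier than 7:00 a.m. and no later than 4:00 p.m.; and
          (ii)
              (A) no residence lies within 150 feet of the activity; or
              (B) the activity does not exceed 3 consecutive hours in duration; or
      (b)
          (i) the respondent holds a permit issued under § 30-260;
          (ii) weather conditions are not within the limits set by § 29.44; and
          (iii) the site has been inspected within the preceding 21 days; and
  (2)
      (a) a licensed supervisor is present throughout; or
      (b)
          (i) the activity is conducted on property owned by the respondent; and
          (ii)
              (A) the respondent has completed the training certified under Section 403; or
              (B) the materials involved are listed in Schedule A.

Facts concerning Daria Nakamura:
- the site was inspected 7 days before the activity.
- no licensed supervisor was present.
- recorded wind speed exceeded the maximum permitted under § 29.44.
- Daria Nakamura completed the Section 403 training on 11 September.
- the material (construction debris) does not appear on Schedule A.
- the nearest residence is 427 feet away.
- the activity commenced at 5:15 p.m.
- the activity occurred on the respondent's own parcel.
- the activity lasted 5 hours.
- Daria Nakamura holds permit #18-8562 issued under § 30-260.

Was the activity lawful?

Yes — lawful.

(i) start within hours — fails.
(A) no residence in 150 ft — met.
(B) ≤ 3 hrs duration — not met.
(ii) = T OR F = true.
So (a) is not satisfied (F AND T).
(i) holds permit — met.
(ii) not (weather ok) — met.
(iii) site inspected — holds.
(b): T AND T AND T → true.
So (1) is satisfied (F OR T).
(a) supervisor present — fails.
(i) own property — holds.
(A) training certified — satisfied.
(B) Schedule A material — not satisfied.
So (ii) is satisfied (T OR F).
So (b) is satisfied (T AND T).
(2) = F OR T = true.
Overall: T AND T → true.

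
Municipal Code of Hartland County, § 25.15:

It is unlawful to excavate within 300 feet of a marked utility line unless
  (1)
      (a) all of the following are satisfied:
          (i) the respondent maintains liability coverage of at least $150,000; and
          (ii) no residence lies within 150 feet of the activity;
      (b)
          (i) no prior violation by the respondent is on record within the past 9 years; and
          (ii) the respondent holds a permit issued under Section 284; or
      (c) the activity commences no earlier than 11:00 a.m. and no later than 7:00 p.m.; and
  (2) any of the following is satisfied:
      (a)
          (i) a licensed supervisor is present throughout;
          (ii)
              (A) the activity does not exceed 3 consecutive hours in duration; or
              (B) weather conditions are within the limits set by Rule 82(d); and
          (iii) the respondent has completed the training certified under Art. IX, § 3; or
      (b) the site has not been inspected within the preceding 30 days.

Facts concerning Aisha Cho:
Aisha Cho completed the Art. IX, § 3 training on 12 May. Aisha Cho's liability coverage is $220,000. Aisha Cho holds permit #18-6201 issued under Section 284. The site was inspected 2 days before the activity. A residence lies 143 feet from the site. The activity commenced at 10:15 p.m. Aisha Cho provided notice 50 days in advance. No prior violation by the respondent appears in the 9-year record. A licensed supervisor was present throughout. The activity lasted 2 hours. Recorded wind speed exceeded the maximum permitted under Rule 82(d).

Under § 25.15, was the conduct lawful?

(i) coverage ≥ $150,000 — satisfied.
(ii) no residence in 150 ft — not satisfied.
So (a) is not satisfied (T AND F).
(i) no prior violation — holds.
(ii) holds permit — holds.
(b) = T AND T = true.
(c) start within hours — not satisfied.
(1): F OR T OR F → true.
(i) supervisor present — holds.
(A) ≤ 3 hrs duration — satisfied.
(B) weather ok — not met.
(ii): T OR F → true.
(iii) training certified — satisfied.
So (a) is satisfied (T AND T AND T).
(b) not (site inspected) — fails.
So (2) is satisfied (T OR F).
So Overall is satisfied (T AND T).

Yes — lawful.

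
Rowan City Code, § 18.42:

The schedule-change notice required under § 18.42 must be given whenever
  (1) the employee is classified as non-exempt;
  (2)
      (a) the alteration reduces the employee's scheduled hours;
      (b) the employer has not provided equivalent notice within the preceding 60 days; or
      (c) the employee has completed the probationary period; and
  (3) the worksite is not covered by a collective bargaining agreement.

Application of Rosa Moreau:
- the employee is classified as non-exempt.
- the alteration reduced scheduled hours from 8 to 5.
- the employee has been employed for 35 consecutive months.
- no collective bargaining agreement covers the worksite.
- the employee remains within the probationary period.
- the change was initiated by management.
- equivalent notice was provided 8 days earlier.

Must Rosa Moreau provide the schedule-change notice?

Yes — required.

(1) non-exempt — holds.
(a) hours reduced — met.
(b) no recent notice — fails.
(c) past probation — fails.
So (2) is satisfied (T OR F OR F).
(3) no CBA — met.
So Overall is satisfied (T AND T AND T).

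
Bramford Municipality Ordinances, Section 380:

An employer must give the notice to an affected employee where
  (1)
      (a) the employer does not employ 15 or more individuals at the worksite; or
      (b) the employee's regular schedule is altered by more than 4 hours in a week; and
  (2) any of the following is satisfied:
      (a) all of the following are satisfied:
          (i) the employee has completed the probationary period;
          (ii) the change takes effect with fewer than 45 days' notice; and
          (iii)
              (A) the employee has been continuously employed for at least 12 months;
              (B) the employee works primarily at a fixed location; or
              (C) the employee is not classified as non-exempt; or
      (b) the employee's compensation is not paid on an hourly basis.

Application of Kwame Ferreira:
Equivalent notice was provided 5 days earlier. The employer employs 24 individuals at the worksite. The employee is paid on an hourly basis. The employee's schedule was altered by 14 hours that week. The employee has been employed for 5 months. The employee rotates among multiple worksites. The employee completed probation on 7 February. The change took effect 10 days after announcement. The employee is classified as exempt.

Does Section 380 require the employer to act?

(a) not (≥ 15 at site) — not satisfied.
(b) schedule shift > 4h — met.
(1): F OR T → true.
(i) past probation — met.
(ii) < 45 days' notice — satisfied.
(A) tenure ≥ 12 mo. — fails.
(B) fixed location — not met.
(C) not (non-exempt) — met.
So (iii) is satisfied (F OR F OR T).
(a) = T AND T AND T = true.
(b) not (hourly-paid) — fails.
(2) = T OR F = true.
Overall = T AND T = true.

Yes — required.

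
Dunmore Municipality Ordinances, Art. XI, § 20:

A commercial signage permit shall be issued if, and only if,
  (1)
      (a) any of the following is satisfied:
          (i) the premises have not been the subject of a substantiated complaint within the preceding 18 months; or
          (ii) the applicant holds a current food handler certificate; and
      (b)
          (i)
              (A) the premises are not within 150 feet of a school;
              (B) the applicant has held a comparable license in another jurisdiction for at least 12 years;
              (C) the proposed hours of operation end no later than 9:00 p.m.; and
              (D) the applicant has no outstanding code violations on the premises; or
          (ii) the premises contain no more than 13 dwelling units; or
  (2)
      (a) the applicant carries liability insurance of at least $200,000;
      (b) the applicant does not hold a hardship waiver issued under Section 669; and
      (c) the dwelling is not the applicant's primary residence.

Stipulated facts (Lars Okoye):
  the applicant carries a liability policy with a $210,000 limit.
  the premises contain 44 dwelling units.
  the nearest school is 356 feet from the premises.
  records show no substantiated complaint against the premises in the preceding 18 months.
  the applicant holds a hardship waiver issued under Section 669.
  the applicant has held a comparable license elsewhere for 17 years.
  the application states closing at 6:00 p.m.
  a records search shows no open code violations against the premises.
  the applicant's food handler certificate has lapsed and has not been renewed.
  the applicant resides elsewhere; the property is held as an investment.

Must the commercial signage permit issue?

Yes — granted.

(i) no complaint in 18 mo. — holds.
(ii) food handler cert. — not met.
(a): T OR F → true.
(A) ≥150 ft from school — holds.
(B) prior license ≥ 12 yr — met.
(C) closes by 9 p.m. — holds.
(D) no code violations — met.
(i): T AND T AND T AND T → true.
(ii) ≤ 13 units — not satisfied.
So (b) is satisfied (T OR F).
(1): T AND T → true.
(a) insurance ≥ $200,000 — met.
(b) not (hardship waiver) — fails.
(c) not (primary residence) — met.
(2) = T AND F AND T = false.
Overall: T OR F → true.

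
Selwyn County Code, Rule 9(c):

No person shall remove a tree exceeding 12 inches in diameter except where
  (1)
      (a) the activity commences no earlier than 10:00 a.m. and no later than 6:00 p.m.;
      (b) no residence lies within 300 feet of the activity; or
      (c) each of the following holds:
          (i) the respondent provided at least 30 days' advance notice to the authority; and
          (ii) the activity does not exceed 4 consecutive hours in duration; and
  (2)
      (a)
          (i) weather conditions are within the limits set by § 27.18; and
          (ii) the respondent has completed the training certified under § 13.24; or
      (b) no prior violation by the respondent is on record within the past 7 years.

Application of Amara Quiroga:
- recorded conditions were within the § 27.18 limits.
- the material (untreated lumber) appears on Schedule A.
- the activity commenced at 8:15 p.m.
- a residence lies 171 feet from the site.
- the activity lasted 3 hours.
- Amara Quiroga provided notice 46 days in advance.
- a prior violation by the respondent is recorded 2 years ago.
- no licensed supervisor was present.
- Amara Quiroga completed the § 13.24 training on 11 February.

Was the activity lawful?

(a) start within hours — fails.
(b) no residence in 300 ft — not satisfied.
(i) ≥30 days' notice — met.
(ii) ≤ 4 hrs duration — met.
(c) = T AND T = true.
(1) = F OR F OR T = true.
(i) weather ok — met.
(ii) training certified — satisfied.
(a) = T AND T = true.
(b) no prior violation — fails.
(2) = T OR F = true.
So Overall is satisfied (T AND T).

Yes — lawful.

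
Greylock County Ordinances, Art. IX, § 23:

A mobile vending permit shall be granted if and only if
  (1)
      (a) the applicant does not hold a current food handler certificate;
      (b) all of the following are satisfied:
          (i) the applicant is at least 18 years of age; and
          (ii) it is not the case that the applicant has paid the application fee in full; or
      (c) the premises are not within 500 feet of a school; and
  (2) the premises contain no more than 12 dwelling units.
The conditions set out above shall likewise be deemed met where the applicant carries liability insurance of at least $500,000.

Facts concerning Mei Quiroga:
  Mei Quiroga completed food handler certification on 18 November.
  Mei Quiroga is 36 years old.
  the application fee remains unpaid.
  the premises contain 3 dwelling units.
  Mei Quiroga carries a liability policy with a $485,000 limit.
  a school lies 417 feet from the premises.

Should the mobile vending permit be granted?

(a) not (food handler cert.) — not satisfied.
(i) age ≥ 18 — met.
(ii) not (fee paid) — satisfied.
So (b) is satisfied (T AND T).
(c) ≥500 ft from school — not met.
(1): F OR T OR F → true.
(2) ≤ 12 units — met.
Overall: T AND T → true.
Exception (insurance ≥ $500,000) — not satisfied.
Result: main true OR exception false → true.

Yes — granted.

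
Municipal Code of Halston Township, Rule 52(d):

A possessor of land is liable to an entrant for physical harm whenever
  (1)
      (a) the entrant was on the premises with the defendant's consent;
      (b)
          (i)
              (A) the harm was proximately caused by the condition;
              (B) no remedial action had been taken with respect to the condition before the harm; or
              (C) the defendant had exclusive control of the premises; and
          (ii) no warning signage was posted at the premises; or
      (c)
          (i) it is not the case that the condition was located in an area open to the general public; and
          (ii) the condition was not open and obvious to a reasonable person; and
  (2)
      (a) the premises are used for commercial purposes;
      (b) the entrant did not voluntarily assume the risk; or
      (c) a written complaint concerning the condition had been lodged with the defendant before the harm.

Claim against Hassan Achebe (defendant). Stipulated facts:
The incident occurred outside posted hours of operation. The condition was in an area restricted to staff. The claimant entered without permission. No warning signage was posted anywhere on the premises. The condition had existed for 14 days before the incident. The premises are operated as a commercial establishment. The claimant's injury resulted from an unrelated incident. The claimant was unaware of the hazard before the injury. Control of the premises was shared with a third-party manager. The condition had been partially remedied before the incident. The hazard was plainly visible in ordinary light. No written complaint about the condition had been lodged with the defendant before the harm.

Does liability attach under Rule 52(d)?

No — not liable.

(a) consent to enter — not met.
(A) proximate cause — not satisfied.
(B) no remedial action — not met.
(C) exclusive control — not met.
(i): F OR F OR F → false.
(ii) no signage posted — met.
So (b) is not satisfied (F AND T).
(i) not (public area) — met.
(ii) not open/obvious — not satisfied.
So (c) is not satisfied (T AND F).
So (1) is not satisfied (F OR F OR F).
(a) commercial use — holds.
(b) no assumed risk — met.
(c) complaint lodged — fails.
(2) = T OR T OR F = true.
Overall = F AND T = false.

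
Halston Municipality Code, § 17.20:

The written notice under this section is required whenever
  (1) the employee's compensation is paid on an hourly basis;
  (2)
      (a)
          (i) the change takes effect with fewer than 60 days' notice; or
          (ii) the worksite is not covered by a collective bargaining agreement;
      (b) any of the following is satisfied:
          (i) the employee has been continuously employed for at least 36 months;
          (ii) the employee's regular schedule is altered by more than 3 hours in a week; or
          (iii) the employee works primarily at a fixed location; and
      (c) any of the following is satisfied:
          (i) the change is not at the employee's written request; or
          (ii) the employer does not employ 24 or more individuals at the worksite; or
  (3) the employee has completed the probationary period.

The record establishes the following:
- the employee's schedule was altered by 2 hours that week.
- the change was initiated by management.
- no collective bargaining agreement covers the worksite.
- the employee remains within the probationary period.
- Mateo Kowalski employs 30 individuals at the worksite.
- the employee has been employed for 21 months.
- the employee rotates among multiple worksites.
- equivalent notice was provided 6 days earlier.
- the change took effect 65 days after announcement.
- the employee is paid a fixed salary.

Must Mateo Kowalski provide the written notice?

(1) hourly-paid — not satisfied.
(i) < 60 days' notice — not met.
(ii) no CBA — holds.
(a) = F OR T = true.
(i) tenure ≥ 36 mo. — not satisfied.
(ii) schedule shift > 3h — fails.
(iii) fixed location — not met.
(b) = F OR F OR F = false.
(i) not employee-requested — satisfied.
(ii) not (≥ 24 at site) — not met.
(c) = T OR F = true.
(2) = T AND F AND T = false.
(3) past probation — not satisfied.
Overall: F OR F OR F → false.

No — not required.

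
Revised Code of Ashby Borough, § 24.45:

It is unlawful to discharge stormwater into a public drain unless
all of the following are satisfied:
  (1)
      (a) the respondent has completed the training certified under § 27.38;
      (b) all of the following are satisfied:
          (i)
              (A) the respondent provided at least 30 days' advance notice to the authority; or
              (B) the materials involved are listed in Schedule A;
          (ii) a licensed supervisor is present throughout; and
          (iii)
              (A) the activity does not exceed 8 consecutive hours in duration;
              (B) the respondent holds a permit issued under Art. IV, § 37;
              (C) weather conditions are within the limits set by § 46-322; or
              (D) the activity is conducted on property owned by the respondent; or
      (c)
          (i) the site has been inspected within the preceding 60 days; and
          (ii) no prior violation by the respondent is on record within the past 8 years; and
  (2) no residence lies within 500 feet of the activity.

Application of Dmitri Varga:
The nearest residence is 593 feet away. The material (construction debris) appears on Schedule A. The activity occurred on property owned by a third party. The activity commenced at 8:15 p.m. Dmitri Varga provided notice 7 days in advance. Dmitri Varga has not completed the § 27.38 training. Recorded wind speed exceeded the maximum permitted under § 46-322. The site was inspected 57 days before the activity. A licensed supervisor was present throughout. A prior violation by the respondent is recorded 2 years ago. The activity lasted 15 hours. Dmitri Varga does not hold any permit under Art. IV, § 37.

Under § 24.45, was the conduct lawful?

(a) training certified — fails.
(A) ≥30 days' notice — not met.
(B) Schedule A material — met.
(i): F OR T → true.
(ii) supervisor present — met.
(A) ≤ 8 hrs duration — not satisfied.
(B) holds permit — not satisfied.
(C) weather ok — not satisfied.
(D) own property — not met.
(iii): F OR F OR F OR F → false.
So (b) is not satisfied (T AND T AND F).
(i) site inspected — satisfied.
(ii) no prior violation — fails.
(c) = T AND F = false.
(1) = F OR F OR F = false.
(2) no residence in 500 ft — satisfied.
Overall: F AND T → false.

No — unlawful.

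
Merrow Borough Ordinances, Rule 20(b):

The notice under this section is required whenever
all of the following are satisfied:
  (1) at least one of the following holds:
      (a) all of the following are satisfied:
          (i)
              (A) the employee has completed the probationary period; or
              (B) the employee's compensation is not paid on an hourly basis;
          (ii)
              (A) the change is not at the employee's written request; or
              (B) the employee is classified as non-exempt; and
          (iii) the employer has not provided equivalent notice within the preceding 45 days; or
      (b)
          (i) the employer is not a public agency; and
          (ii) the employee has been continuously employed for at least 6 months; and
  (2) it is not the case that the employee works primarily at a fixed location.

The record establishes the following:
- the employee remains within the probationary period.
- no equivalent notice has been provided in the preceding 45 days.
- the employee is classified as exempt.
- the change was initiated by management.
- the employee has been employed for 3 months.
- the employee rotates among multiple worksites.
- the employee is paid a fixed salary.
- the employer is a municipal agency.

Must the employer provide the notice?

(A) past probation — fails.
(B) not (hourly-paid) — satisfied.
(i) = F OR T = true.
(A) not employee-requested — holds.
(B) non-exempt — not met.
(ii) = T OR F = true.
(iii) no recent notice — satisfied.
So (a) is satisfied (T AND T AND T).
(i) not (public agency) — not satisfied.
(ii) tenure ≥ 6 mo. — not met.
So (b) is not satisfied (F AND F).
So (1) is satisfied (T OR F).
(2) not (fixed location) — satisfied.
Overall = T AND T = true.

Yes — required.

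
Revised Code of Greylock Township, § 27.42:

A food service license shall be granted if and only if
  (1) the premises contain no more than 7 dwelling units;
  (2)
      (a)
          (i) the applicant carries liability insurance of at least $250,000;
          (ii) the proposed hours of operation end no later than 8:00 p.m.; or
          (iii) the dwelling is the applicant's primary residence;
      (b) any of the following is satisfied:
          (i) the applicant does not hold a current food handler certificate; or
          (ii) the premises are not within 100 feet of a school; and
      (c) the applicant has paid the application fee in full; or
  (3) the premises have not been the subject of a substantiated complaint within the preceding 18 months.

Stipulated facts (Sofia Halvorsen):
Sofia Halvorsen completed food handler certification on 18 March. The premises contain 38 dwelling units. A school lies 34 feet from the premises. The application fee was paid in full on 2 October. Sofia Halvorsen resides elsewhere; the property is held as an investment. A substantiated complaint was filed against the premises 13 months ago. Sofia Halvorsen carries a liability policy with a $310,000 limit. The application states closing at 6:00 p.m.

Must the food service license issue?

(1) ≤ 7 units — not met.
(i) insurance ≥ $250,000 — holds.
(ii) closes by 8 p.m. — holds.
(iii) primary residence — fails.
So (a) is satisfied (T OR T OR F).
(i) not (food handler cert.) — fails.
(ii) ≥100 ft from school — fails.
(b): F OR F → false.
(c) fee paid — satisfied.
(2): T AND F AND T → false.
(3) no complaint in 18 mo. — not met.
Overall: F OR F OR F → false.

No — denied.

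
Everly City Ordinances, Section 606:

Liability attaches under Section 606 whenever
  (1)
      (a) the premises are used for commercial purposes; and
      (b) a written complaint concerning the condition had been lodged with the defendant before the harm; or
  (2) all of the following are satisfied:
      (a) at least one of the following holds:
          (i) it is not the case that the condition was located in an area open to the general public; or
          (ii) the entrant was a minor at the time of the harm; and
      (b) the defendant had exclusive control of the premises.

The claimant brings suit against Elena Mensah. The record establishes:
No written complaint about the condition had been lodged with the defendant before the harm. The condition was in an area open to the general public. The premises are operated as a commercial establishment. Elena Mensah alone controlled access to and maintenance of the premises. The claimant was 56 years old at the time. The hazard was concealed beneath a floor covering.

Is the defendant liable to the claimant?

No — not liable.

(a) commercial use — holds.
(b) complaint lodged — fails.
So (1) is not satisfied (T AND F).
(i) not (public area) — not satisfied.
(ii) entrant a minor — not met.
(a): F OR F → false.
(b) exclusive control — satisfied.
(2): F AND T → false.
Overall = F OR F = false.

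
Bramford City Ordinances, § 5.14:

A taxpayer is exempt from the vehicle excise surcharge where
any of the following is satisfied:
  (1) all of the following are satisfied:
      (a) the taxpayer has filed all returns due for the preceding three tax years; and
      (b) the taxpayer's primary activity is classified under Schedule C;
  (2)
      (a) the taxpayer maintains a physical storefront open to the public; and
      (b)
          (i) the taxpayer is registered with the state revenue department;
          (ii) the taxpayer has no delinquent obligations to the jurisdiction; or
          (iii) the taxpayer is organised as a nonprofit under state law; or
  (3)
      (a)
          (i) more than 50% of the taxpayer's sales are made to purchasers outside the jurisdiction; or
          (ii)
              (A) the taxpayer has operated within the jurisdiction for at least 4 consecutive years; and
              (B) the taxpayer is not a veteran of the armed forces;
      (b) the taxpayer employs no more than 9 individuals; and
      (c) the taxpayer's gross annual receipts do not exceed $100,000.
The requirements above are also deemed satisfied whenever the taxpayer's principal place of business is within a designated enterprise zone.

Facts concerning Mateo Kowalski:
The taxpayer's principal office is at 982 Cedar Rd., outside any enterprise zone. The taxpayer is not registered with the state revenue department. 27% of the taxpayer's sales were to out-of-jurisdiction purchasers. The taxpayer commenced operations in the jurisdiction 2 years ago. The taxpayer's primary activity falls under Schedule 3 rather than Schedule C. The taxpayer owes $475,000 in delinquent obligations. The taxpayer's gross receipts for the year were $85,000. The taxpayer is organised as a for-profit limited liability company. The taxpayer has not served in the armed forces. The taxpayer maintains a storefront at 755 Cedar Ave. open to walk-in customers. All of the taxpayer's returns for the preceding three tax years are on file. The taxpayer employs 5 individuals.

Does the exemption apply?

(a) returns current — satisfied.
(b) Schedule C activity — not met.
(1) = T AND F = false.
(a) has storefront — holds.
(i) state-registered — not met.
(ii) no delinquency — fails.
(iii) nonprofit — fails.
So (b) is not satisfied (F OR F OR F).
So (2) is not satisfied (T AND F).
(i) >50% out-of-jur. sales — not satisfied.
(A) ≥ 4 yrs in jurisdiction — not met.
(B) not (veteran) — met.
(ii) = F AND T = false.
(a): F OR F → false.
(b) ≤ 9 employees — met.
(c) receipts ≤ $100,000 — holds.
So (3) is not satisfied (F AND T AND T).
So Overall is not satisfied (F OR F OR F).
Exception (in enterprise zone) — not satisfied.
Result: main false OR exception false → false.

No — not exempt.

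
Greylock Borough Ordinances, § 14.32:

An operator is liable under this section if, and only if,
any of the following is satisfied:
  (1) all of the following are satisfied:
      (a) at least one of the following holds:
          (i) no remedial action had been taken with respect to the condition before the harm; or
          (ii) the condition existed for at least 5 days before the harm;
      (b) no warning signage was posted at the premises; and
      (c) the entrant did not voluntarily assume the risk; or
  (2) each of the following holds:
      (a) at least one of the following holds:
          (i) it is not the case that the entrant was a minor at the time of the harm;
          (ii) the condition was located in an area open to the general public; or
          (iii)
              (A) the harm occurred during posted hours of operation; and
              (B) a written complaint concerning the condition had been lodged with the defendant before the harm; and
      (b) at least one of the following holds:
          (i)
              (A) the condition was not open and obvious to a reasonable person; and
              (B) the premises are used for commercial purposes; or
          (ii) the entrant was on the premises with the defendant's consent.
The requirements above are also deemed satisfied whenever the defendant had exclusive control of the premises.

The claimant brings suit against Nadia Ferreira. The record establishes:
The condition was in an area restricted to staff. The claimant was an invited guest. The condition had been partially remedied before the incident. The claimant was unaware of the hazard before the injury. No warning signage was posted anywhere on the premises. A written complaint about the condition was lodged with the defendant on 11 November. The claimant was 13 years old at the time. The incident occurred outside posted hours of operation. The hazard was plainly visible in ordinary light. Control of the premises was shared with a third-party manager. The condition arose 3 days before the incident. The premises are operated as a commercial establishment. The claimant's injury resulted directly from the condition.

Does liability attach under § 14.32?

No — not liable.

(i) no remedial action — not met.
(ii) condition ≥5 days old — not met.
So (a) is not satisfied (F OR F).
(b) no signage posted — satisfied.
(c) no assumed risk — met.
So (1) is not satisfied (F AND T AND T).
(i) not (entrant a minor) — not met.
(ii) public area — not met.
(A) during posted hours — not met.
(B) complaint lodged — satisfied.
(iii) = F AND T = false.
(a): F OR F OR F → false.
(A) not open/obvious — not met.
(B) commercial use — met.
(i) = F AND T = false.
(ii) consent to enter — holds.
(b) = F OR T = true.
(2): F AND T → false.
Overall: F OR F → false.
Exception (exclusive control) — not satisfied.
Result: main false OR exception false → false.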